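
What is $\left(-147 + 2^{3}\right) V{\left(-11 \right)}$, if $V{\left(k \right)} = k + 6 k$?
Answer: $10703$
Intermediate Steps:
$V{\left(k \right)} = 7 k$
$\left(-147 + 2^{3}\right) V{\left(-11 \right)} = \left(-147 + 2^{3}\right) 7 \left(-11\right) = \left(-147 + 8\right) \left(-77\right) = \left(-139\right) \left(-77\right) = 10703$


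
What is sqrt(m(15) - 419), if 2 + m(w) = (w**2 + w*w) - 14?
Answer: sqrt(15) ≈ 3.8730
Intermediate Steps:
m(w) = -16 + 2*w**2 (m(w) = -2 + ((w**2 + w*w) - 14) = -2 + ((w**2 + w**2) - 14) = -2 + (2*w**2 - 14) = -2 + (-14 + 2*w**2) = -16 + 2*w**2)
sqrt(m(15) - 419) = sqrt((-16 + 2*15**2) - 419) = sqrt((-16 + 2*225) - 419) = sqrt((-16 + 450) - 419) = sqrt(434 - 419) = sqrt(15)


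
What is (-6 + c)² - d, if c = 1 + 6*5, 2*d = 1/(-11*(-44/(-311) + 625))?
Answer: 2673261561/4277218 ≈ 625.00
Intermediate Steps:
d = -311/4277218 (d = 1/(2*((-11*(-44/(-311) + 625)))) = 1/(2*((-11*(-44*(-1/311) + 625)))) = 1/(2*((-11*(44/311 + 625)))) = 1/(2*((-11*194419/311))) = 1/(2*(-2138609/311)) = (½)*(-311/2138609) = -311/4277218 ≈ -7.2711e-5)
c = 31 (c = 1 + 30 = 31)
(-6 + c)² - d = (-6 + 31)² - 1*(-311/4277218) = 25² + 311/4277218 = 625 + 311/4277218 = 2673261561/4277218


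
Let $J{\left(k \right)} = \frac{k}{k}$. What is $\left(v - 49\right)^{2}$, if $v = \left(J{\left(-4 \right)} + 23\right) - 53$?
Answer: $6084$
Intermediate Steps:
$J{\left(k \right)} = 1$
$v = -29$ ($v = \left(1 + 23\right) - 53 = 24 - 53 = -29$)
$\left(v - 49\right)^{2} = \left(-29 - 49\right)^{2} = \left(-78\right)^{2} = 6084$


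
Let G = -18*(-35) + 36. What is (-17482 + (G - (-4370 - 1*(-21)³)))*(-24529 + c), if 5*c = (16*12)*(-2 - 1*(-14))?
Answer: 2612242087/5 ≈ 5.2245e+8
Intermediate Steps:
G = 666 (G = 630 + 36 = 666)
c = 2304/5 (c = ((16*12)*(-2 - 1*(-14)))/5 = (192*(-2 + 14))/5 = (192*12)/5 = (⅕)*2304 = 2304/5 ≈ 460.80)
(-17482 + (G - (-4370 - 1*(-21)³)))*(-24529 + c) = (-17482 + (666 - (-4370 - 1*(-21)³)))*(-24529 + 2304/5) = (-17482 + (666 - (-4370 - 1*(-9261))))*(-120341/5) = (-17482 + (666 - (-4370 + 9261)))*(-120341/5) = (-17482 + (666 - 1*4891))*(-120341/5) = (-17482 + (666 - 4891))*(-120341/5) = (-17482 - 4225)*(-120341/5) = -21707*(-120341/5) = 2612242087/5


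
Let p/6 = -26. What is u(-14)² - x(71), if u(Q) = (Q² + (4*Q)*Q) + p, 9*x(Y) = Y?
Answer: 6110713/9 ≈ 6.7897e+5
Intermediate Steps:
p = -156 (p = 6*(-26) = -156)
x(Y) = Y/9
u(Q) = -156 + 5*Q² (u(Q) = (Q² + (4*Q)*Q) - 156 = (Q² + 4*Q²) - 156 = 5*Q² - 156 = -156 + 5*Q²)
u(-14)² - x(71) = (-156 + 5*(-14)²)² - 71/9 = (-156 + 5*196)² - 1*71/9 = (-156 + 980)² - 71/9 = 824² - 71/9 = 678976 - 71/9 = 6110713/9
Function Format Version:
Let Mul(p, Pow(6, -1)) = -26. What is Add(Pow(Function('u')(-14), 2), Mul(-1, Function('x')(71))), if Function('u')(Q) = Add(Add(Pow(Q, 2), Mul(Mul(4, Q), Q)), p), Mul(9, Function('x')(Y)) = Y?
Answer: Rational(6110713, 9) ≈ 6.7897e+5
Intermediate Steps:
p = -156 (p = Mul(6, -26) = -156)
Function('x')(Y) = Mul(Rational(1, 9), Y)
Function('u')(Q) = Add(-156, Mul(5, Pow(Q, 2))) (Function('u')(Q) = Add(Add(Pow(Q, 2), Mul(Mul(4, Q), Q)), -156) = Add(Add(Pow(Q, 2), Mul(4, Pow(Q, 2))), -156) = Add(Mul(5, Pow(Q, 2)), -156) = Add(-156, Mul(5, Pow(Q, 2))))
Add(Pow(Function('u')(-14), 2), Mul(-1, Function('x')(71))) = Add(Pow(Add(-156, Mul(5, Pow(-14, 2))), 2), Mul(-1, Mul(Rational(1, 9), 71))) = Add(Pow(Add(-156, Mul(5, 196)), 2), Mul(-1, Rational(71, 9))) = Add(Pow(Add(-156, 980), 2), Rational(-71, 9)) = Add(Pow(824, 2), Rational(-71, 9)) = Add(678976, Rational(-71, 9)) = Rational(6110713, 9)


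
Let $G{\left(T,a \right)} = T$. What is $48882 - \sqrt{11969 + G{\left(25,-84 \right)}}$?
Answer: $48882 - \sqrt{11994} \approx 48773.0$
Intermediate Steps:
$48882 - \sqrt{11969 + G{\left(25,-84 \right)}} = 48882 - \sqrt{11969 + 25} = 48882 - \sqrt{11994}$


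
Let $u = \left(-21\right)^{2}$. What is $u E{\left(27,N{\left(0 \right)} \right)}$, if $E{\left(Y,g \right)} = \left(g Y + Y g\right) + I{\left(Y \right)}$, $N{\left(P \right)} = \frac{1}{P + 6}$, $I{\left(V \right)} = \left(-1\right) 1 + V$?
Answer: $15435$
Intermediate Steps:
$I{\left(V \right)} = -1 + V$
$N{\left(P \right)} = \frac{1}{6 + P}$
$E{\left(Y,g \right)} = -1 + Y + 2 Y g$ ($E{\left(Y,g \right)} = \left(g Y + Y g\right) + \left(-1 + Y\right) = \left(Y g + Y g\right) + \left(-1 + Y\right) = 2 Y g + \left(-1 + Y\right) = -1 + Y + 2 Y g$)
$u = 441$
$u E{\left(27,N{\left(0 \right)} \right)} = 441 \left(-1 + 27 + 2 \cdot 27 \frac{1}{6 + 0}\right) = 441 \left(-1 + 27 + 2 \cdot 27 \cdot \frac{1}{6}\right) = 441 \left(-1 + 27 + 9\right) = 441 \cdot 35 = 15435$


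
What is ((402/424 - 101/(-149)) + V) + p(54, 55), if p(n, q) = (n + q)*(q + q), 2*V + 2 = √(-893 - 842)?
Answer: 378759893/31588 + I*√1735/2 ≈ 11991.0 + 20.827*I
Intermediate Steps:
V = -1 + I*√1735/2 (V = -1 + √(-893 - 842)/2 = -1 + √(-1735)/2 = -1 + (I*√1735)/2 = -1 + I*√1735/2 ≈ -1.0 + 20.827*I)
p(n, q) = 2*q*(n + q) (p(n, q) = (n + q)*(2*q) = 2*q*(n + q))
((402/424 - 101/(-149)) + V) + p(54, 55) = ((402/424 - 101/(-149)) + (-1 + I*√1735/2)) + 2*55*(54 + 55) = ((402*(1/424) - 101*(-1/149)) + (-1 + I*√1735/2)) + 2*55*109 = ((201/212 + 101/149) + (-1 + I*√1735/2)) + 11990 = (51361/31588 + (-1 + I*√1735/2)) + 11990 = (19773/31588 + I*√1735/2) + 11990 = 378759893/31588 + I*√1735/2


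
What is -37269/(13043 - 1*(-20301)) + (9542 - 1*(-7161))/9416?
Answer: 25752491/39245888 ≈ 0.65618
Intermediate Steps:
-37269/(13043 - 1*(-20301)) + (9542 - 1*(-7161))/9416 = -37269/(13043 + 20301) + (9542 + 7161)*(1/9416) = -37269/33344 + 16703*(1/9416) = -37269*1/33344 + 16703/9416 = -37269/33344 + 16703/9416 = 25752491/39245888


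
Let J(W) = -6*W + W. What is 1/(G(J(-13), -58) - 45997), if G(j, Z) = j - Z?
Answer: -1/45874 ≈ -2.1799e-5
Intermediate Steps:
J(W) = -5*W
1/(G(J(-13), -58) - 45997) = 1/((-5*(-13) - 1*(-58)) - 45997) = 1/((65 + 58) - 45997) = 1/(123 - 45997) = 1/(-45874) = -1/45874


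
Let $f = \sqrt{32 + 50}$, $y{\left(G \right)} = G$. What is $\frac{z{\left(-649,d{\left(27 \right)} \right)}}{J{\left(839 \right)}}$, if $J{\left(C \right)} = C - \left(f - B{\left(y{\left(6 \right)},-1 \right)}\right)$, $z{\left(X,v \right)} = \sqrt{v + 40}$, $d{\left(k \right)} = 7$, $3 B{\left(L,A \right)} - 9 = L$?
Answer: $\frac{\sqrt{3854}}{712254} + \frac{422 \sqrt{47}}{356127} \approx 0.0082109$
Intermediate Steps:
$B{\left(L,A \right)} = 3 + \frac{L}{3}$
$f = \sqrt{82} \approx 9.0554$
$z{\left(X,v \right)} = \sqrt{40 + v}$
$J{\left(C \right)} = 5 + C - \sqrt{82}$ ($J{\left(C \right)} = C - \left(\sqrt{82} - \left(3 + \frac{1}{3} \cdot 6\right)\right) = C - \left(\sqrt{82} - \left(3 + 2\right)\right) = C - \left(\sqrt{82} - 5\right) = C - \left(-5 + \sqrt{82}\right) = C + \left(5 - \sqrt{82}\right) = 5 + C - \sqrt{82}$)
$\frac{z{\left(-649,d{\left(27 \right)} \right)}}{J{\left(839 \right)}} = \frac{\sqrt{40 + 7}}{5 + 839 - \sqrt{82}} = \frac{\sqrt{47}}{844 - \sqrt{82}}$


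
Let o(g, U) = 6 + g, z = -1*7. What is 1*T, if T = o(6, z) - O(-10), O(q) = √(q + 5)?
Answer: 12 - I*√5 ≈ 12.0 - 2.2361*I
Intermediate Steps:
O(q) = √(5 + q)
z = -7
T = 12 - I*√5 (T = (6 + 6) - √(5 - 10) = 12 - √(-5) = 12 - I*√5 ≈ 12.0 - 2.2361*I)
1*T = 1*(12 - I*√5) = 12 - I*√5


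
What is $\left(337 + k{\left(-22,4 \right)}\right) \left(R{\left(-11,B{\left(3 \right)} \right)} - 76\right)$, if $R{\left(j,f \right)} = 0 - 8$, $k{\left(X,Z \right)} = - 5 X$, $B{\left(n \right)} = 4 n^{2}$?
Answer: $-37548$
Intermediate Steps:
$R{\left(j,f \right)} = -8$
$\left(337 + k{\left(-22,4 \right)}\right) \left(R{\left(-11,B{\left(3 \right)} \right)} - 76\right) = \left(337 - -110\right) \left(-8 - 76\right) = \left(337 + 110\right) \left(-84\right) = 447 \left(-84\right) = -37548$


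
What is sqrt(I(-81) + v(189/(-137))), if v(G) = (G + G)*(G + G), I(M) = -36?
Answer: 120*I*sqrt(37)/137 ≈ 5.328*I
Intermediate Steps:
v(G) = 4*G**2 (v(G) = (2*G)*(2*G) = 4*G**2)
sqrt(I(-81) + v(189/(-137))) = sqrt(-36 + 4*(189/(-137))**2) = sqrt(-36 + 4*(189*(-1/137))**2) = sqrt(-36 + 4*(-189/137)**2) = sqrt(-36 + 4*(35721/18769)) = sqrt(-36 + 142884/18769) = sqrt(-532800/18769) = 120*I*sqrt(37)/137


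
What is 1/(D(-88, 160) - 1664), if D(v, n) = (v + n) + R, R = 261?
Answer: -1/1331 ≈ -0.00075131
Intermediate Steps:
D(v, n) = 261 + n + v (D(v, n) = (v + n) + 261 = (n + v) + 261 = 261 + n + v)
1/(D(-88, 160) - 1664) = 1/((261 + 160 - 88) - 1664) = 1/(333 - 1664) = 1/(-1331) = -1/1331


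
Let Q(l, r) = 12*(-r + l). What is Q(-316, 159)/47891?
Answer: -5700/47891 ≈ -0.11902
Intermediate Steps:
Q(l, r) = -12*r + 12*l (Q(l, r) = 12*(l - r) = -12*r + 12*l)
Q(-316, 159)/47891 = (-12*159 + 12*(-316))/47891 = (-1908 - 3792)*(1/47891) = -5700*1/47891 = -5700/47891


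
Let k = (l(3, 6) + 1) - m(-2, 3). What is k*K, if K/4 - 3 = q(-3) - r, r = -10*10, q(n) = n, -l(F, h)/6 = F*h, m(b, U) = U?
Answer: -44000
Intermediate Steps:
l(F, h) = -6*F*h
r = -100
K = 400 (K = 12 + 4*(-3 - 1*(-100)) = 12 + 4*(-3 + 100) = 12 + 4*97 = 12 + 388 = 400)
k = -110 (k = (-6*3*6 + 1) - 1*3 = (-108 + 1) - 3 = -107 - 3 = -110)
k*K = -110*400 = -44000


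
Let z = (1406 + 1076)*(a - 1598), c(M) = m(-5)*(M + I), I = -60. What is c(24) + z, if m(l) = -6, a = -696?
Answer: -5693492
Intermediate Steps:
c(M) = 360 - 6*M (c(M) = -6*(M - 60) = -6*(-60 + M) = 360 - 6*M)
z = -5693708 (z = (1406 + 1076)*(-696 - 1598) = 2482*(-2294) = -5693708)
c(24) + z = (360 - 6*24) - 5693708 = (360 - 144) - 5693708 = 216 - 5693708 = -5693492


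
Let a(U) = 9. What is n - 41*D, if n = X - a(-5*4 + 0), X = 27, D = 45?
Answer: -1827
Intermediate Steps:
n = 18 (n = 27 - 1*9 = 27 - 9 = 18)
n - 41*D = 18 - 41*45 = 18 - 1845 = -1827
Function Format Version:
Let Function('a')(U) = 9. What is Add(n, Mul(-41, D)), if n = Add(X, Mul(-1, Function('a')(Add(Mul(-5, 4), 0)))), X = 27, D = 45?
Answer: -1827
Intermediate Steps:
n = 18 (n = Add(27, Mul(-1, 9)) = Add(27, -9) = 18)
Add(n, Mul(-41, D)) = Add(18, Mul(-41, 45)) = Add(18, -1845) = -1827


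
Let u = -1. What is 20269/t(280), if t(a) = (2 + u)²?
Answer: 20269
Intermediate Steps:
t(a) = 1 (t(a) = (2 - 1)² = 1² = 1)
20269/t(280) = 20269/1 = 20269*1 = 20269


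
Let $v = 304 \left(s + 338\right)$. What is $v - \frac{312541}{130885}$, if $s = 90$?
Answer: $\frac{17029396579}{130885} \approx 1.3011 \cdot 10^{5}$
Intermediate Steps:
$v = 130112$ ($v = 304 \left(90 + 338\right) = 304 \cdot 428 = 130112$)
$v - \frac{312541}{130885} = 130112 - \frac{312541}{130885} = \frac{17029396579}{130885}$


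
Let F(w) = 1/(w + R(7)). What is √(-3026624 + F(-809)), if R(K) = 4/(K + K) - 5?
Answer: I*√1534328877679/712 ≈ 1739.7*I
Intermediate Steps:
R(K) = -5 + 2/K (R(K) = 4/(2*K) - 5 = (1/(2*K))*4 - 5 = 2/K - 5 = -5 + 2/K)
F(w) = 1/(-33/7 + w) (F(w) = 1/(w + (-5 + 2/7)) = 1/(w - 33/7) = 1/(-33/7 + w))
√(-3026624 + F(-809)) = √(-3026624 + 7/(-33 + 7*(-809))) = √(-3026624 + 7/(-33 - 5663)) = √(-3026624 + 7/(-5696)) = √(-3026624 + 7*(-1/5696)) = √(-3026624 - 7/5696) = √(-17239650311/5696) = I*√1534328877679/712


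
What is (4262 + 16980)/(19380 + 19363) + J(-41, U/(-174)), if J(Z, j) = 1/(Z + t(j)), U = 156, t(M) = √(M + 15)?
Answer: 22808671/43554340 - √11861/48340 ≈ 0.52143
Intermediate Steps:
t(M) = √(15 + M)
J(Z, j) = 1/(Z + √(15 + j))
(4262 + 16980)/(19380 + 19363) + J(-41, U/(-174)) = (4262 + 16980)/(19380 + 19363) + 1/(-41 + √(15 + 156/(-174))) = 21242/38743 + 1/(-41 + √(15 + 156*(-1/174))) = 21242*(1/38743) + 1/(-41 + √(15 - 26/29)) = 494/901 + 1/(-41 + √(409/29)) = 494/901 + 1/(-41 + √11861/29)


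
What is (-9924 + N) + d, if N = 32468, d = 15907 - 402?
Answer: 38049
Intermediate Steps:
d = 15505
(-9924 + N) + d = (-9924 + 32468) + 15505 = 22544 + 15505 = 38049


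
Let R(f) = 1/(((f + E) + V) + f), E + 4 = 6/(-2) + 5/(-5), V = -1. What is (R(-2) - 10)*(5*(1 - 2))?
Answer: 655/13 ≈ 50.385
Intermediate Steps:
E = -8 (E = -4 + (6/(-2) + 5/(-5)) = -4 + (6*(-1/2) + 5*(-1/5)) = -4 + (-3 - 1) = -4 - 4 = -8)
R(f) = 1/(-9 + 2*f) (R(f) = 1/(((f - 8) - 1) + f) = 1/(((-8 + f) - 1) + f) = 1/((-9 + f) + f) = 1/(-9 + 2*f))
(R(-2) - 10)*(5*(1 - 2)) = (1/(-9 + 2*(-2)) - 10)*(5*(1 - 2)) = (1/(-9 - 4) - 10)*(5*(-1)) = (1/(-13) - 10)*(-5) = (-1/13 - 10)*(-5) = -131/13*(-5) = 655/13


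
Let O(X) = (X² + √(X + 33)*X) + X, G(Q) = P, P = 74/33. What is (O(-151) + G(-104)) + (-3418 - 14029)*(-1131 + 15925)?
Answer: -8516912770/33 - 151*I*√118 ≈ -2.5809e+8 - 1640.3*I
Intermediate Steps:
P = 74/33 (P = 74*(1/33) = 74/33 ≈ 2.2424)
G(Q) = 74/33
O(X) = X + X² + X*√(33 + X) (O(X) = (X² + √(33 + X)*X) + X = (X² + X*√(33 + X)) + X = X + X² + X*√(33 + X))
(O(-151) + G(-104)) + (-3418 - 14029)*(-1131 + 15925) = (-151*(1 - 151 + √(33 - 151)) + 74/33) + (-3418 - 14029)*(-1131 + 15925) = (-151*(1 - 151 + √(-118)) + 74/33) - 17447*14794 = (-151*(1 - 151 + I*√118) + 74/33) - 258110918 = (-151*(-150 + I*√118) + 74/33) - 258110918 = ((22650 - 151*I*√118) + 74/33) - 258110918 = (747524/33 - 151*I*√118) - 258110918 = -8516912770/33 - 151*I*√118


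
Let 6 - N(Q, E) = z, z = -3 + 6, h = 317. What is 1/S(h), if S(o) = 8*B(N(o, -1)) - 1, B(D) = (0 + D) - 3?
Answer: -1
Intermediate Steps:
z = 3
N(Q, E) = 3 (N(Q, E) = 6 - 1*3 = 6 - 3 = 3)
B(D) = -3 + D (B(D) = D - 3 = -3 + D)
S(o) = -1 (S(o) = 8*(-3 + 3) - 1 = 8*0 - 1 = 0 - 1 = -1)
1/S(h) = 1/(-1) = -1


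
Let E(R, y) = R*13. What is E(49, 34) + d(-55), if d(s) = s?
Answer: 582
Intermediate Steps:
E(R, y) = 13*R
E(49, 34) + d(-55) = 13*49 - 55 = 637 - 55 = 582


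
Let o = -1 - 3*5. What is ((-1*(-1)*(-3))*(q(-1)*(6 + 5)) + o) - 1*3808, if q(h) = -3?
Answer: -3725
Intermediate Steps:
o = -16 (o = -1 - 15 = -16)
((-1*(-1)*(-3))*(q(-1)*(6 + 5)) + o) - 1*3808 = ((-1*(-1)*(-3))*(-3*(6 + 5)) - 16) - 1*3808 = ((1*(-3))*(-3*11) - 16) - 3808 = (-3*(-33) - 16) - 3808 = (99 - 16) - 3808 = 83 - 3808 = -3725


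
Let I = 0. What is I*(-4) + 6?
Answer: 6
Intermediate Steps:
I*(-4) + 6 = 0*(-4) + 6 = 0 + 6 = 6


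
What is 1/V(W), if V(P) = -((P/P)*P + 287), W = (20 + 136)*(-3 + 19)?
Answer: -1/2783 ≈ -0.00035932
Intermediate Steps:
W = 2496 (W = 156*16 = 2496)
V(P) = -287 - P (V(P) = -(1*P + 287) = -(P + 287) = -(287 + P) = -287 - P)
1/V(W) = 1/(-287 - 1*2496) = 1/(-287 - 2496) = 1/(-2783) = -1/2783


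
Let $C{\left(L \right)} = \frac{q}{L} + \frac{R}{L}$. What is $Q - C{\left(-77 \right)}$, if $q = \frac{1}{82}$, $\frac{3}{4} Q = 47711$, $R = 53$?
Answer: $\frac{172143151}{2706} \approx 63615.0$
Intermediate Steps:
$Q = \frac{190844}{3}$ ($Q = \frac{4}{3} \cdot 47711 = \frac{190844}{3} \approx 63615.0$)
$q = \frac{1}{82} \approx 0.012195$
$C{\left(L \right)} = \frac{4347}{82 L}$ ($C{\left(L \right)} = \frac{1}{82 L} + \frac{53}{L} = \frac{4347}{82 L}$)
$Q - C{\left(-77 \right)} = \frac{190844}{3} - \frac{4347}{82 \left(-77\right)} = \frac{190844}{3} - \frac{4347}{82} \left(- \frac{1}{77}\right) = \frac{190844}{3} - - \frac{621}{902} = \frac{190844}{3} + \frac{621}{902} = \frac{172143151}{2706}$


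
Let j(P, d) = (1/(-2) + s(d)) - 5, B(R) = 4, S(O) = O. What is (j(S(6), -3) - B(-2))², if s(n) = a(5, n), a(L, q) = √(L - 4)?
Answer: 289/4 ≈ 72.250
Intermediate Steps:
a(L, q) = √(-4 + L)
s(n) = 1 (s(n) = √(-4 + 5) = √1 = 1)
j(P, d) = -9/2 (j(P, d) = (1/(-2) + 1) - 5 = (-½ + 1) - 5 = ½ - 5 = -9/2)
(j(S(6), -3) - B(-2))² = (-9/2 - 1*4)² = (-9/2 - 4)² = (-17/2)² = 289/4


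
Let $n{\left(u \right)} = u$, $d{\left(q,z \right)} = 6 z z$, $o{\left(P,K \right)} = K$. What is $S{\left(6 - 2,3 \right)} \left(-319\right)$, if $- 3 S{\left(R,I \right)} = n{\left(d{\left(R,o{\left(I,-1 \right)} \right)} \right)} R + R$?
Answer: $\frac{8932}{3} \approx 2977.3$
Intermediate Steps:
$d{\left(q,z \right)} = 6 z^{2}$
$S{\left(R,I \right)} = - \frac{7 R}{3}$ ($S{\left(R,I \right)} = - \frac{6 \left(-1\right)^{2} R + R}{3} = - \frac{6 \cdot 1 R + R}{3} = - \frac{6 R + R}{3} = - \frac{7 R}{3}$)
$S{\left(6 - 2,3 \right)} \left(-319\right) = - \frac{7 \left(6 - 2\right)}{3} \left(-319\right) = \left(- \frac{7}{3}\right) 4 \left(-319\right) = \left(- \frac{28}{3}\right) \left(-319\right) = \frac{8932}{3}$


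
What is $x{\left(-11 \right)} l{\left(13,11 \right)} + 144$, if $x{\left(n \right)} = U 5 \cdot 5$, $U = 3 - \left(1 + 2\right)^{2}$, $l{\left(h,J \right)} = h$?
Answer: $-1806$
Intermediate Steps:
$U = -6$ ($U = 3 - 3^{2} = 3 - 9 = -6$)
$x{\left(n \right)} = -150$ ($x{\left(n \right)} = \left(-6\right) 5 \cdot 5 = \left(-30\right) 5 = -150$)
$x{\left(-11 \right)} l{\left(13,11 \right)} + 144 = \left(-150\right) 13 + 144 = -1950 + 144 = -1806$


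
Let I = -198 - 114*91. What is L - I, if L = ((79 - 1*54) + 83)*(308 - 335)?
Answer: 7656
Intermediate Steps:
I = -10572 (I = -198 - 10374 = -10572)
L = -2916 (L = ((79 - 54) + 83)*(-27) = (25 + 83)*(-27) = 108*(-27) = -2916)
L - I = -2916 - 1*(-10572) = -2916 + 10572 = 7656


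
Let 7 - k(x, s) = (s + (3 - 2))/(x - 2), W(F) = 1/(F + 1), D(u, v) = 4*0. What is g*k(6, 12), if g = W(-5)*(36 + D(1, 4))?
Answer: -135/4 ≈ -33.750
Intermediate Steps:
D(u, v) = 0
W(F) = 1/(1 + F)
k(x, s) = 7 - (1 + s)/(-2 + x) (k(x, s) = 7 - (s + (3 - 2))/(x - 2) = 7 - (s + 1)/(-2 + x) = 7 - (1 + s)/(-2 + x))
g = -9 (g = (36 + 0)/(1 - 5) = 36/(-4) = -¼*36 = -9)
g*k(6, 12) = -9*(-15 - 1*12 + 7*6)/(-2 + 6) = -9*(-15 - 12 + 42)/4 = -9*15/4 = -135/4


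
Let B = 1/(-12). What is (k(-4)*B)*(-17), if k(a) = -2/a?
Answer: 17/24 ≈ 0.70833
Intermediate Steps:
B = -1/12 ≈ -0.083333
(k(-4)*B)*(-17) = (-2/(-4)*(-1/12))*(-17) = (-2*(-1/4)*(-1/12))*(-17) = ((1/2)*(-1/12))*(-17) = -1/24*(-17) = 17/24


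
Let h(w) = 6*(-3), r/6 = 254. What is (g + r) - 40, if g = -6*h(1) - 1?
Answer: 1591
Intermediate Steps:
r = 1524 (r = 6*254 = 1524)
h(w) = -18
g = 107 (g = -6*(-18) - 1 = 108 - 1 = 107)
(g + r) - 40 = (107 + 1524) - 40 = 1631 - 40 = 1591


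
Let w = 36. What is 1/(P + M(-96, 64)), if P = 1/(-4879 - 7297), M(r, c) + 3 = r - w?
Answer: -12176/1643761 ≈ -0.0074074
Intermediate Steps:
M(r, c) = -39 + r (M(r, c) = -3 + (r - 1*36) = -3 + (r - 36) = -3 + (-36 + r) = -39 + r)
P = -1/12176 (P = 1/(-12176) = -1/12176 ≈ -8.2129e-5)
1/(P + M(-96, 64)) = 1/(-1/12176 + (-39 - 96)) = 1/(-1/12176 - 135) = 1/(-1643761/12176) = -12176/1643761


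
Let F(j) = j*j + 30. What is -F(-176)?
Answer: -31006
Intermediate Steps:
F(j) = 30 + j**2 (F(j) = j**2 + 30 = 30 + j**2)
-F(-176) = -(30 + (-176)**2) = -(30 + 30976) = -1*31006 = -31006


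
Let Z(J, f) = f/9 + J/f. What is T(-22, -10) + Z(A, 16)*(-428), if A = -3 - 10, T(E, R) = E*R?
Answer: -6953/36 ≈ -193.14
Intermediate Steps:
A = -13
Z(J, f) = f/9 + J/f (Z(J, f) = f*(⅑) + J/f = f/9 + J/f)
T(-22, -10) + Z(A, 16)*(-428) = -22*(-10) + ((⅑)*16 - 13/16)*(-428) = 220 + (16/9 - 13*1/16)*(-428) = 220 + (16/9 - 13/16)*(-428) = 220 + (139/144)*(-428) = 220 - 14873/36 = -6953/36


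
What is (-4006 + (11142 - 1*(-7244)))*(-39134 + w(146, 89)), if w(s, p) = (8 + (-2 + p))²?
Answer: -432967420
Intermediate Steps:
w(s, p) = (6 + p)²
(-4006 + (11142 - 1*(-7244)))*(-39134 + w(146, 89)) = (-4006 + (11142 - 1*(-7244)))*(-39134 + (6 + 89)²) = (-4006 + (11142 + 7244))*(-39134 + 95²) = (-4006 + 18386)*(-39134 + 9025) = 14380*(-30109) = -432967420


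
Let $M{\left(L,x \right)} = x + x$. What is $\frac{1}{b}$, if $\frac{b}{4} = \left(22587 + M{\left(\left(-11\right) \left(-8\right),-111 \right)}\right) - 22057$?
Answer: $\frac{1}{1232} \approx 0.00081169$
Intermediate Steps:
$M{\left(L,x \right)} = 2 x$
$b = 1232$ ($b = 4 \left(\left(22587 + 2 \left(-111\right)\right) - 22057\right) = 4 \left(\left(22587 - 222\right) - 22057\right) = 4 \left(22365 - 22057\right) = 4 \cdot 308 = 1232$)
$\frac{1}{b} = \frac{1}{1232}$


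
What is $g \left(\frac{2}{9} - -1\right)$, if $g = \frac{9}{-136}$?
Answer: $- \frac{11}{136} \approx -0.080882$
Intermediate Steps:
$g = - \frac{9}{136}$ ($g = 9 \left(- \frac{1}{136}\right) = - \frac{9}{136} \approx -0.066176$)
$g \left(\frac{2}{9} - -1\right) = - \frac{9 \left(\frac{2}{9} - -1\right)}{136} = - \frac{9 \left(2 \cdot \frac{1}{9} + 1\right)}{136} = - \frac{9 \left(\frac{2}{9} + 1\right)}{136} = \left(- \frac{9}{136}\right) \frac{11}{9} = - \frac{11}{136}$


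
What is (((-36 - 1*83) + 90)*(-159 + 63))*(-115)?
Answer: -320160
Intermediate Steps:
(((-36 - 1*83) + 90)*(-159 + 63))*(-115) = (((-36 - 83) + 90)*(-96))*(-115) = ((-119 + 90)*(-96))*(-115) = -29*(-96)*(-115) = 2784*(-115) = -320160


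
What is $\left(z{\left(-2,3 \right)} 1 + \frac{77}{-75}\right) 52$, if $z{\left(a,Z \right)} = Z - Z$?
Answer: $- \frac{4004}{75} \approx -53.387$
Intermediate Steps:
$z{\left(a,Z \right)} = 0$
$\left(z{\left(-2,3 \right)} 1 + \frac{77}{-75}\right) 52 = \left(0 \cdot 1 + \frac{77}{-75}\right) 52 = \left(0 + 77 \left(- \frac{1}{75}\right)\right) 52 = \left(0 - \frac{77}{75}\right) 52 = \left(- \frac{77}{75}\right) 52 = - \frac{4004}{75}$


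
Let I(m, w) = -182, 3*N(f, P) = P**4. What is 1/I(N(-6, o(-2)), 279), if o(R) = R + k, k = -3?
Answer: -1/182 ≈ -0.0054945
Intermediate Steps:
o(R) = -3 + R (o(R) = R - 3 = -3 + R)
N(f, P) = P**4/3
1/I(N(-6, o(-2)), 279) = 1/(-182) = -1/182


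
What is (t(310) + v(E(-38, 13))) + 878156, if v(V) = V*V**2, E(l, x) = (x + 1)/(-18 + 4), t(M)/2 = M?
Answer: 878775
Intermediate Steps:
t(M) = 2*M
E(l, x) = -1/14 - x/14 (E(l, x) = (1 + x)/(-14) = (1 + x)*(-1/14) = -1/14 - x/14)
v(V) = V**3
(t(310) + v(E(-38, 13))) + 878156 = (2*310 + (-1/14 - 1/14*13)**3) + 878156 = (620 + (-1/14 - 13/14)**3) + 878156 = (620 + (-1)**3) + 878156 = (620 - 1) + 878156 = 619 + 878156 = 878775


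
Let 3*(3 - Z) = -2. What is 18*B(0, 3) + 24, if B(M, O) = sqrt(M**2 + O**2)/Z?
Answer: 426/11 ≈ 38.727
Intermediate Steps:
Z = 11/3 (Z = 3 - 1/3*(-2) = 3 + 2/3 = 11/3 ≈ 3.6667)
B(M, O) = 3*sqrt(M**2 + O**2)/11 (B(M, O) = sqrt(M**2 + O**2)/(11/3) = sqrt(M**2 + O**2)*(3/11) = 3*sqrt(M**2 + O**2)/11)
18*B(0, 3) + 24 = 18*(3*sqrt(0**2 + 3**2)/11) + 24 = 18*(3*sqrt(0 + 9)/11) + 24 = 18*(3*sqrt(9)/11) + 24 = 18*((3/11)*3) + 24 = 18*(9/11) + 24 = 162/11 + 24 = 426/11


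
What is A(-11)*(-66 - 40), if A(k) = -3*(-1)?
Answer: -318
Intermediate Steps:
A(k) = 3
A(-11)*(-66 - 40) = 3*(-66 - 40) = 3*(-106) = -318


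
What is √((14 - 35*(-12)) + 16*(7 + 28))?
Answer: √994 ≈ 31.528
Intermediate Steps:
√((14 - 35*(-12)) + 16*(7 + 28)) = √((14 + 420) + 16*35) = √(434 + 560) = √994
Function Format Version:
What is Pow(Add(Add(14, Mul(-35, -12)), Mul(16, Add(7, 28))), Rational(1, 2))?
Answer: Pow(994, Rational(1, 2)) ≈ 31.528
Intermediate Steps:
Pow(Add(Add(14, Mul(-35, -12)), Mul(16, Add(7, 28))), Rational(1, 2)) = Pow(Add(Add(14, 420), Mul(16, 35)), Rational(1, 2)) = Pow(Add(434, 560), Rational(1, 2)) = Pow(994, Rational(1, 2))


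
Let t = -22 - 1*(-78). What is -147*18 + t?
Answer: -2590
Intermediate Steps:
t = 56 (t = -22 + 78 = 56)
-147*18 + t = -147*18 + 56 = -2646 + 56 = -2590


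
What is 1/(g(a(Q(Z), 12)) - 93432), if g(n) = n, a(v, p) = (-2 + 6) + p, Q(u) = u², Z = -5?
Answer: -1/93416 ≈ -1.0705e-5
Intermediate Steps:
a(v, p) = 4 + p
1/(g(a(Q(Z), 12)) - 93432) = 1/((4 + 12) - 93432) = 1/(16 - 93432) = 1/(-93416) = -1/93416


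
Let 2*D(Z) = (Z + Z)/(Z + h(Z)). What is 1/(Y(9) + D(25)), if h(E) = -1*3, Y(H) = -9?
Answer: -22/173 ≈ -0.12717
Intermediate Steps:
h(E) = -3
D(Z) = Z/(-3 + Z) (D(Z) = ((Z + Z)/(Z - 3))/2 = ((2*Z)/(-3 + Z))/2 = (2*Z/(-3 + Z))/2 = Z/(-3 + Z))
1/(Y(9) + D(25)) = 1/(-9 + 25/(-3 + 25)) = 1/(-9 + 25/22) = 1/(-173/22) = -22/173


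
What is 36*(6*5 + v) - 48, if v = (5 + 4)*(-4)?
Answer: -264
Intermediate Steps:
v = -36 (v = 9*(-4) = -36)
36*(6*5 + v) - 48 = 36*(6*5 - 36) - 48 = 36*(30 - 36) - 48 = 36*(-6) - 48 = -216 - 48 = -264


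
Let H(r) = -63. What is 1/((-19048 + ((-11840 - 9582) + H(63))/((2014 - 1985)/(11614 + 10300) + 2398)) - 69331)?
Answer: -52549801/4644769684869 ≈ -1.1314e-5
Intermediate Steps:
1/((-19048 + ((-11840 - 9582) + H(63))/((2014 - 1985)/(11614 + 10300) + 2398)) - 69331) = 1/((-19048 + ((-11840 - 9582) - 63)/((2014 - 1985)/(11614 + 10300) + 2398)) - 69331) = 1/((-19048 + (-21422 - 63)/(29/21914 + 2398)) - 69331) = 1/((-19048 - 21485/(29*(1/21914) + 2398)) - 69331) = 1/((-19048 - 21485/(29/21914 + 2398)) - 69331) = 1/((-19048 - 21485/52549801/21914) - 69331) = 1/((-19048 - 21485*21914/52549801) - 69331) = 1/((-19048 - 470822290/52549801) - 69331) = 1/(-1001439431738/52549801 - 69331) = 1/(-4644769684869/52549801) = -52549801/4644769684869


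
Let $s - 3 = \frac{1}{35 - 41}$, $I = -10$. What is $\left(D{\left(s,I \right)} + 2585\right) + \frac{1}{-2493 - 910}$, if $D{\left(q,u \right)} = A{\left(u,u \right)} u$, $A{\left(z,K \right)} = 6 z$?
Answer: $\frac{10838554}{3403} \approx 3185.0$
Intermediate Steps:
$s = \frac{17}{6}$ ($s = 3 + \frac{1}{35 - 41} = 3 + \frac{1}{-6} = 3 - \frac{1}{6} = \frac{17}{6} \approx 2.8333$)
$D{\left(q,u \right)} = 6 u^{2}$ ($D{\left(q,u \right)} = 6 u u = 6 u^{2}$)
$\left(D{\left(s,I \right)} + 2585\right) + \frac{1}{-2493 - 910} = \left(6 \left(-10\right)^{2} + 2585\right) + \frac{1}{-2493 - 910} = \left(6 \cdot 100 + 2585\right) + \frac{1}{-3403} = \left(600 + 2585\right) - \frac{1}{3403} = 3185 - \frac{1}{3403} = \frac{10838554}{3403}$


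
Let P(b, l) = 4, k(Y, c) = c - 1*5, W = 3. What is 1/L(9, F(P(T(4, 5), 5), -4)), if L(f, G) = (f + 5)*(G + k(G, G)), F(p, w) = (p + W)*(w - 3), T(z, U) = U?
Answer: -1/1442 ≈ -0.00069348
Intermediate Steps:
k(Y, c) = -5 + c (k(Y, c) = c - 5 = -5 + c)
F(p, w) = (-3 + w)*(3 + p) (F(p, w) = (p + 3)*(w - 3) = (3 + p)*(-3 + w) = (-3 + w)*(3 + p))
L(f, G) = (-5 + 2*G)*(5 + f) (L(f, G) = (f + 5)*(G + (-5 + G)) = (5 + f)*(-5 + 2*G) = (-5 + 2*G)*(5 + f))
1/L(9, F(P(T(4, 5), 5), -4)) = 1/(-25 + 10*(-9 - 3*4 + 3*(-4) + 4*(-4)) + (-9 - 3*4 + 3*(-4) + 4*(-4))*9 + 9*(-5 + (-9 - 3*4 + 3*(-4) + 4*(-4)))) = 1/(-25 + 10*(-9 - 12 - 12 - 16) + (-9 - 12 - 12 - 16)*9 + 9*(-5 + (-9 - 12 - 12 - 16))) = 1/(-25 + 10*(-49) - 49*9 + 9*(-5 - 49)) = 1/(-25 - 490 - 441 + 9*(-54)) = 1/(-25 - 490 - 441 - 486) = 1/(-1442) = -1/1442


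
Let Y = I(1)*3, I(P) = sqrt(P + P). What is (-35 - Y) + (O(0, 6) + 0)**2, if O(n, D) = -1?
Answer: -34 - 3*sqrt(2) ≈ -38.243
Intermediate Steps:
I(P) = sqrt(2)*sqrt(P) (I(P) = sqrt(2*P) = sqrt(2)*sqrt(P))
Y = 3*sqrt(2) (Y = (sqrt(2)*sqrt(1))*3 = (sqrt(2)*1)*3 = sqrt(2)*3 = 3*sqrt(2) ≈ 4.2426)
(-35 - Y) + (O(0, 6) + 0)**2 = (-35 - 3*sqrt(2)) + (-1 + 0)**2 = (-35 - 3*sqrt(2)) + (-1)**2 = (-35 - 3*sqrt(2)) + 1 = -34 - 3*sqrt(2)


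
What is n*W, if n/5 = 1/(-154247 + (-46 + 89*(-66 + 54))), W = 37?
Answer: -185/155361 ≈ -0.0011908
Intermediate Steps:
n = -5/155361 (n = 5/(-154247 + (-46 + 89*(-66 + 54))) = 5/(-154247 + (-46 + 89*(-12))) = 5/(-154247 + (-46 - 1068)) = 5/(-154247 - 1114) = 5/(-155361) = 5*(-1/155361) = -5/155361 ≈ -3.2183e-5)
n*W = -5/155361*37 = -185/155361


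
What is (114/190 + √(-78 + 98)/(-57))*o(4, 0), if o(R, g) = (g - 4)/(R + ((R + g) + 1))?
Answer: -4/15 + 8*√5/513 ≈ -0.23180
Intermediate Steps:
o(R, g) = (-4 + g)/(1 + g + 2*R) (o(R, g) = (-4 + g)/(R + (1 + R + g)) = (-4 + g)/(1 + g + 2*R))
(114/190 + √(-78 + 98)/(-57))*o(4, 0) = (114/190 + √(-78 + 98)/(-57))*((-4 + 0)/(1 + 0 + 2*4)) = (114*(1/190) + √20*(-1/57))*(-4/(1 + 0 + 8)) = (⅗ + (2*√5)*(-1/57))*(-4/9) = (⅗ - 2*√5/57)*((⅑)*(-4)) = (⅗ - 2*√5/57)*(-4/9) = -4/15 + 8*√5/513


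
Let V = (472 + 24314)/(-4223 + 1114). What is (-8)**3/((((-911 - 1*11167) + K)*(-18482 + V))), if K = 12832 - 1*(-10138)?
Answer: 99488/39133134313 ≈ 2.5423e-6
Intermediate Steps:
V = -24786/3109 (V = 24786/(-3109) = 24786*(-1/3109) = -24786/3109 ≈ -7.9723)
K = 22970 (K = 12832 + 10138 = 22970)
(-8)**3/((((-911 - 1*11167) + K)*(-18482 + V))) = (-8)**3/((((-911 - 1*11167) + 22970)*(-18482 - 24786/3109))) = -512*(-3109/(57485324*((-911 - 11167) + 22970))) = -512*(-3109/(57485324*(-12078 + 22970))) = -512/(10892*(-57485324/3109)) = -512/(-626130149008/3109) = -512*(-3109/626130149008) = 99488/39133134313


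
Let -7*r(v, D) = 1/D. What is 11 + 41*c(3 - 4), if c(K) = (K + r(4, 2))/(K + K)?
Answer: 923/28 ≈ 32.964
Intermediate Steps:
r(v, D) = -1/(7*D)
c(K) = (-1/14 + K)/(2*K) (c(K) = (K - ⅐/2)/(K + K) = (K - ⅐*½)/((2*K)) = (K - 1/14)*(1/(2*K)) = (-1/14 + K)*(1/(2*K)) = (-1/14 + K)/(2*K))
11 + 41*c(3 - 4) = 11 + 41*((-1 + 14*(3 - 4))/(28*(3 - 4))) = 11 + 41*((1/28)*(-1 + 14*(-1))/(-1)) = 11 + 41*((1/28)*(-1)*(-1 - 14)) = 11 + 41*((1/28)*(-1)*(-15)) = 11 + 41*(15/28) = 11 + 615/28 = 923/28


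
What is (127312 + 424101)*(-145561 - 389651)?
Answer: -295122854556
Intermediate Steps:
(127312 + 424101)*(-145561 - 389651) = 551413*(-535212) = -295122854556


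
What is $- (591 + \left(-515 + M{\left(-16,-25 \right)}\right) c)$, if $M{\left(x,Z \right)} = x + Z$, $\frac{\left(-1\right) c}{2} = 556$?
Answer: $-618863$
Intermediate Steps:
$c = -1112$ ($c = \left(-2\right) 556 = -1112$)
$M{\left(x,Z \right)} = Z + x$
$- (591 + \left(-515 + M{\left(-16,-25 \right)}\right) c) = - (591 + \left(-515 - 41\right) \left(-1112\right)) = - (591 - -618272) = - (591 + 618272) = \left(-1\right) 618863 = -618863$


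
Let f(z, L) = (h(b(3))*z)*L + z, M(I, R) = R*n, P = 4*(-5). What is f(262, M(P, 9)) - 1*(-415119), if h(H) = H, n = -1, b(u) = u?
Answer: 408307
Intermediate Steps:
P = -20
M(I, R) = -R (M(I, R) = R*(-1) = -R)
f(z, L) = z + 3*L*z (f(z, L) = (3*z)*L + z = 3*L*z + z = z + 3*L*z)
f(262, M(P, 9)) - 1*(-415119) = 262*(1 + 3*(-1*9)) - 1*(-415119) = 262*(1 + 3*(-9)) + 415119 = 262*(1 - 27) + 415119 = 262*(-26) + 415119 = -6812 + 415119 = 408307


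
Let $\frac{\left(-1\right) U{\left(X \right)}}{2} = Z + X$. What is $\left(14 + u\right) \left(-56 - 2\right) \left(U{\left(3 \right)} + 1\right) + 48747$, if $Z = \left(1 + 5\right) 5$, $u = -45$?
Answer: $-68123$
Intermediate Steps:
$Z = 30$ ($Z = 6 \cdot 5 = 30$)
$U{\left(X \right)} = -60 - 2 X$ ($U{\left(X \right)} = - 2 \left(30 + X\right) = -60 - 2 X$)
$\left(14 + u\right) \left(-56 - 2\right) \left(U{\left(3 \right)} + 1\right) + 48747 = \left(14 - 45\right) \left(-56 - 2\right) \left(\left(-60 - 6\right) + 1\right) + 48747 = \left(-31\right) \left(-58\right) \left(\left(-60 - 6\right) + 1\right) + 48747 = 1798 \left(-66 + 1\right) + 48747 = 1798 \left(-65\right) + 48747 = -116870 + 48747 = -68123$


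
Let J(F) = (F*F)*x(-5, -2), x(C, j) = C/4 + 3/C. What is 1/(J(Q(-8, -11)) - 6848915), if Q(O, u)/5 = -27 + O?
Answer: -4/27622285 ≈ -1.4481e-7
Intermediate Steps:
Q(O, u) = -135 + 5*O (Q(O, u) = 5*(-27 + O) = -135 + 5*O)
x(C, j) = 3/C + C/4 (x(C, j) = C*(1/4) + 3/C = C/4 + 3/C = 3/C + C/4)
J(F) = -37*F**2/20 (J(F) = (F*F)*(3/(-5) + (1/4)*(-5)) = F**2*(3*(-1/5) - 5/4) = F**2*(-3/5 - 5/4) = F**2*(-37/20) = -37*F**2/20)
1/(J(Q(-8, -11)) - 6848915) = 1/(-37*(-135 + 5*(-8))**2/20 - 6848915) = 1/(-37*(-135 - 40)**2/20 - 6848915) = 1/(-37/20*(-175)**2 - 6848915) = 1/(-37/20*30625 - 6848915) = 1/(-226625/4 - 6848915) = 1/(-27622285/4) = -4/27622285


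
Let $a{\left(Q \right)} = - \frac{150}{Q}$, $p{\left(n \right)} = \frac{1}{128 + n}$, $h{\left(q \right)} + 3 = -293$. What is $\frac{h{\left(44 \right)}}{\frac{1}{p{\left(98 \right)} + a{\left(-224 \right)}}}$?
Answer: $- \frac{315647}{1582} \approx -199.52$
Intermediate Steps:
$h{\left(q \right)} = -296$ ($h{\left(q \right)} = -3 - 293 = -296$)
$\frac{h{\left(44 \right)}}{\frac{1}{p{\left(98 \right)} + a{\left(-224 \right)}}} = - \frac{296}{\frac{1}{\frac{1}{128 + 98} - \frac{150}{-224}}} = - \frac{296}{\frac{1}{\frac{1}{226} - - \frac{75}{112}}} = - \frac{296}{\frac{1}{\frac{1}{226} + \frac{75}{112}}} = - \frac{296}{\frac{1}{\frac{8531}{12656}}} = - \frac{296}{\frac{12656}{8531}} = \left(-296\right) \frac{8531}{12656} = - \frac{315647}{1582}$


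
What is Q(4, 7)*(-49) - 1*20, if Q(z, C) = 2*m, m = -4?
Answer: 372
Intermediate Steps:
Q(z, C) = -8 (Q(z, C) = 2*(-4) = -8)
Q(4, 7)*(-49) - 1*20 = -8*(-49) - 1*20 = 392 - 20 = 372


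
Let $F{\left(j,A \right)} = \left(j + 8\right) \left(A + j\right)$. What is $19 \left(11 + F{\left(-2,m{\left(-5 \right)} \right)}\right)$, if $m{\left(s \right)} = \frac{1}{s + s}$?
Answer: $- \frac{152}{5} \approx -30.4$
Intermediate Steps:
$m{\left(s \right)} = \frac{1}{2 s}$
$F{\left(j,A \right)} = \left(8 + j\right) \left(A + j\right)$
$19 \left(11 + F{\left(-2,m{\left(-5 \right)} \right)}\right) = 19 \left(11 + \left(\left(-2\right)^{2} + 8 \frac{1}{2 \left(-5\right)} + 8 \left(-2\right) + \frac{1}{2 \left(-5\right)} \left(-2\right)\right)\right) = 19 \left(11 + \left(4 + 8 \cdot \frac{1}{2} \left(- \frac{1}{5}\right) - 16 + \frac{1}{2} \left(- \frac{1}{5}\right) \left(-2\right)\right)\right) = 19 \left(11 + \left(4 + 8 \left(- \frac{1}{10}\right) - 16 - - \frac{1}{5}\right)\right) = 19 \left(11 + \left(4 - \frac{4}{5} - 16 + \frac{1}{5}\right)\right) = 19 \left(11 - \frac{63}{5}\right) = 19 \left(- \frac{8}{5}\right) = - \frac{152}{5}$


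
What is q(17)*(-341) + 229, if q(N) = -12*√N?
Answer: 229 + 4092*√17 ≈ 17101.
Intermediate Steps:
q(17)*(-341) + 229 = -12*√17*(-341) + 229 = 4092*√17 + 229 = 229 + 4092*√17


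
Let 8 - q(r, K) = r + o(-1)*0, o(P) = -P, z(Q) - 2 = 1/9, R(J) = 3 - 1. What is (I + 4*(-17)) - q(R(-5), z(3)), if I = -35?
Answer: -109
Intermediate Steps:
R(J) = 2
z(Q) = 19/9 (z(Q) = 2 + 1/9 = 2 + ⅑ = 19/9)
q(r, K) = 8 - r (q(r, K) = 8 - (r - 1*(-1)*0) = 8 - (r + 1*0) = 8 - (r + 0) = 8 - r)
(I + 4*(-17)) - q(R(-5), z(3)) = (-35 + 4*(-17)) - (8 - 1*2) = (-35 - 68) - (8 - 2) = -103 - 1*6 = -103 - 6 = -109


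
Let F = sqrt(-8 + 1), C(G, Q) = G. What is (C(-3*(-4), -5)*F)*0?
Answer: 0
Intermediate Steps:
F = I*sqrt(7) (F = sqrt(-7) = I*sqrt(7) ≈ 2.6458*I)
(C(-3*(-4), -5)*F)*0 = ((-3*(-4))*(I*sqrt(7)))*0 = (12*(I*sqrt(7)))*0 = (12*I*sqrt(7))*0 = 0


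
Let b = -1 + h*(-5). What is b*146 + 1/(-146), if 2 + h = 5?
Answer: -341057/146 ≈ -2336.0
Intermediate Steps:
h = 3 (h = -2 + 5 = 3)
b = -16 (b = -1 + 3*(-5) = -1 - 15 = -16)
b*146 + 1/(-146) = -16*146 + 1/(-146) = -2336 - 1/146 = -341057/146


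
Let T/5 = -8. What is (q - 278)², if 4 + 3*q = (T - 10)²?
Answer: 306916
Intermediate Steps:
T = -40 (T = 5*(-8) = -40)
q = 832 (q = -4/3 + (-40 - 10)²/3 = -4/3 + (⅓)*(-50)² = -4/3 + (⅓)*2500 = -4/3 + 2500/3 = 832)
(q - 278)² = (832 - 278)² = 554² = 306916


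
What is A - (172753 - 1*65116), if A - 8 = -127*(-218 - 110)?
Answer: -65973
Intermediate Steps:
A = 41664 (A = 8 - 127*(-218 - 110) = 8 - 127*(-328) = 8 + 41656 = 41664)
A - (172753 - 1*65116) = 41664 - (172753 - 1*65116) = 41664 - (172753 - 65116) = 41664 - 1*107637 = 41664 - 107637 = -65973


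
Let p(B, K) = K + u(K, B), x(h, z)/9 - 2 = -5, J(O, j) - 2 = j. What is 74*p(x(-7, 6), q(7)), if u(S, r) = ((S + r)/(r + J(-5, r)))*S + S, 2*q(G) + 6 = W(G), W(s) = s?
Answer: 9657/104 ≈ 92.856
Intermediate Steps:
J(O, j) = 2 + j
x(h, z) = -27 (x(h, z) = 18 + 9*(-5) = 18 - 45 = -27)
q(G) = -3 + G/2
u(S, r) = S + S*(S + r)/(2 + 2*r) (u(S, r) = ((S + r)/(r + (2 + r)))*S + S = ((S + r)/(2 + 2*r))*S + S = S*(S + r)/(2 + 2*r) + S = S + S*(S + r)/(2 + 2*r))
p(B, K) = K + K*(2 + K + 3*B)/(2*(1 + B))
74*p(x(-7, 6), q(7)) = 74*((-3 + (½)*7)*(4 + (-3 + (½)*7) + 5*(-27))/(2*(1 - 27))) = 74*((½)*(-3 + 7/2)*(4 + (-3 + 7/2) - 135)/(-26)) = 74*((½)*(½)*(-1/26)*(4 + ½ - 135)) = 74*((½)*(½)*(-1/26)*(-261/2)) = 74*(261/208) = 9657/104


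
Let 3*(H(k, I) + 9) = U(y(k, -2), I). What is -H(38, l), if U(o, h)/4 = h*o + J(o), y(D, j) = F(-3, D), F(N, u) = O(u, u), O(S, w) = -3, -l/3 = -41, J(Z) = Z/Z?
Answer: 1499/3 ≈ 499.67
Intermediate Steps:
J(Z) = 1
l = 123 (l = -3*(-41) = 123)
F(N, u) = -3
y(D, j) = -3
U(o, h) = 4 + 4*h*o (U(o, h) = 4*(h*o + 1) = 4*(1 + h*o) = 4 + 4*h*o)
H(k, I) = -23/3 - 4*I (H(k, I) = -9 + (4 + 4*I*(-3))/3 = -9 + (4 - 12*I)/3 = -9 + (4/3 - 4*I) = -23/3 - 4*I)
-H(38, l) = -(-23/3 - 4*123) = -(-23/3 - 492) = -1*(-1499/3) = 1499/3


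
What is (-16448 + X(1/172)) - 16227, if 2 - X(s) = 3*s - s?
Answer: -2809879/86 ≈ -32673.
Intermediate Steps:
X(s) = 2 - 2*s (X(s) = 2 - (3*s - s) = 2 - 2*s)
(-16448 + X(1/172)) - 16227 = (-16448 + (2 - 2/172)) - 16227 = (-16448 + (2 - 2*1/172)) - 16227 = (-16448 + (2 - 1/86)) - 16227 = (-16448 + 171/86) - 16227 = -1414357/86 - 16227 = -2809879/86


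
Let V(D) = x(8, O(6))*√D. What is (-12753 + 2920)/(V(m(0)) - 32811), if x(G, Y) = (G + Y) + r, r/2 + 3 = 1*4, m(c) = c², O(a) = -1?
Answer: 9833/32811 ≈ 0.29969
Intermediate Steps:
r = 2 (r = -6 + 2*(1*4) = -6 + 2*4 = -6 + 8 = 2)
x(G, Y) = 2 + G + Y (x(G, Y) = (G + Y) + 2 = 2 + G + Y)
V(D) = 9*√D (V(D) = (2 + 8 - 1)*√D = 9*√D)
(-12753 + 2920)/(V(m(0)) - 32811) = (-12753 + 2920)/(9*√(0²) - 32811) = -9833/(9*√0 - 32811) = -9833/(9*0 - 32811) = -9833/(0 - 32811) = -9833/(-32811) = -9833*(-1/32811) = 9833/32811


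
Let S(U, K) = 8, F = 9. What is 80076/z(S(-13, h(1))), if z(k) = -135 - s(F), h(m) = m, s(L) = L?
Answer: -6673/12 ≈ -556.08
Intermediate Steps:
z(k) = -144 (z(k) = -135 - 1*9 = -135 - 9 = -144)
80076/z(S(-13, h(1))) = 80076/(-144) = 80076*(-1/144) = -6673/12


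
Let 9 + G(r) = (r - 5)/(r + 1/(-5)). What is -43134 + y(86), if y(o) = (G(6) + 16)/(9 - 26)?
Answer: -21265270/493 ≈ -43134.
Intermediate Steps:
G(r) = -9 + (-5 + r)/(-1/5 + r) (G(r) = -9 + (r - 5)/(r + 1/(-5)) = -9 + (-5 + r)/(r - 1/5) = -9 + (-5 + r)/(-1/5 + r))
y(o) = -208/493 (y(o) = (8*(-2 - 5*6)/(-1 + 5*6) + 16)/(9 - 26) = (8*(-2 - 30)/(-1 + 30) + 16)/(-17) = (8*(-32)/29 + 16)*(-1/17) = (8*(1/29)*(-32) + 16)*(-1/17) = (-256/29 + 16)*(-1/17) = (208/29)*(-1/17) = -208/493)
-43134 + y(86) = -43134 - 208/493 = -21265270/493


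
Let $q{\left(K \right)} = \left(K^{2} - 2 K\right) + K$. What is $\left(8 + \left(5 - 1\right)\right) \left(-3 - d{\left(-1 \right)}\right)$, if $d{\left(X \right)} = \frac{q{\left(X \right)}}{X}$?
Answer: $-12$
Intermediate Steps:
$q{\left(K \right)} = K^{2} - K$
$d{\left(X \right)} = -1 + X$ ($d{\left(X \right)} = \frac{X \left(-1 + X\right)}{X} = -1 + X$)
$\left(8 + \left(5 - 1\right)\right) \left(-3 - d{\left(-1 \right)}\right) = \left(8 + \left(5 - 1\right)\right) \left(-3 - \left(-1 - 1\right)\right) = \left(8 + 4\right) \left(-3 - -2\right) = 12 \left(-3 + 2\right) = 12 \left(-1\right) = -12$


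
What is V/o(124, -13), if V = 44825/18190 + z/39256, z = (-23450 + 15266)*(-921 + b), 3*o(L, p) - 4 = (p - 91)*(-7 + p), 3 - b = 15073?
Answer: 178671840567/37202871944 ≈ 4.8026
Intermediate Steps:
b = -15070 (b = 3 - 1*15073 = 3 - 15073 = -15070)
o(L, p) = 4/3 + (-91 + p)*(-7 + p)/3 (o(L, p) = 4/3 + ((p - 91)*(-7 + p))/3 = 4/3 + ((-91 + p)*(-7 + p))/3 = 4/3 + (-91 + p)*(-7 + p)/3)
z = 130870344 (z = (-23450 + 15266)*(-921 - 15070) = -8184*(-15991) = 130870344)
V = 59557280189/17851666 (V = 44825/18190 + 130870344/39256 = 44825*(1/18190) + 130870344*(1/39256) = 8965/3638 + 16358793/4907 = 59557280189/17851666 ≈ 3336.2)
V/o(124, -13) = 59557280189/(17851666*(641/3 - 98/3*(-13) + (⅓)*(-13)²)) = 59557280189/(17851666*(641/3 + 1274/3 + (⅓)*169)) = 59557280189/(17851666*(641/3 + 1274/3 + 169/3)) = 59557280189/(17851666*(2084/3)) = (59557280189/17851666)*(3/2084) = 178671840567/37202871944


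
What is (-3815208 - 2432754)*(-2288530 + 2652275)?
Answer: -2272664937690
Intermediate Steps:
(-3815208 - 2432754)*(-2288530 + 2652275) = -6247962*363745 = -2272664937690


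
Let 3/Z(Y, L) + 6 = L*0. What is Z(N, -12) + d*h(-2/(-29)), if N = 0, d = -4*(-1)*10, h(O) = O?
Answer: 131/58 ≈ 2.2586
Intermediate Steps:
d = 40 (d = 4*10 = 40)
Z(Y, L) = -1/2 (Z(Y, L) = 3/(-6 + L*0) = 3/(-6 + 0) = 3/(-6) = 3*(-1/6) = -1/2)
Z(N, -12) + d*h(-2/(-29)) = -1/2 + 40*(-2/(-29)) = -1/2 + 40*(-2*(-1/29)) = -1/2 + 40*(2/29) = -1/2 + 80/29 = 131/58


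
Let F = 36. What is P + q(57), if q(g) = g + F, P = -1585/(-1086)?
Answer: 102583/1086 ≈ 94.459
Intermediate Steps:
P = 1585/1086 (P = -1585*(-1/1086) = 1585/1086 ≈ 1.4595)
q(g) = 36 + g (q(g) = g + 36 = 36 + g)
P + q(57) = 1585/1086 + (36 + 57) = 1585/1086 + 93 = 102583/1086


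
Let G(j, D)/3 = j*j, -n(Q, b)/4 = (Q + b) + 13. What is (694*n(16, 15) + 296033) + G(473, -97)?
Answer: 845076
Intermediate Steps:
n(Q, b) = -52 - 4*Q - 4*b (n(Q, b) = -4*((Q + b) + 13) = -4*(13 + Q + b) = -52 - 4*Q - 4*b)
G(j, D) = 3*j**2 (G(j, D) = 3*(j*j) = 3*j**2)
(694*n(16, 15) + 296033) + G(473, -97) = (694*(-52 - 4*16 - 4*15) + 296033) + 3*473**2 = (694*(-52 - 64 - 60) + 296033) + 3*223729 = (694*(-176) + 296033) + 671187 = (-122144 + 296033) + 671187 = 173889 + 671187 = 845076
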